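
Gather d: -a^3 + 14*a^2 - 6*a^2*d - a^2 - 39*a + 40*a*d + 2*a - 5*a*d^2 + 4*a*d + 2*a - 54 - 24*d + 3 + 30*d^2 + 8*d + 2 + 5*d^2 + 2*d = -a^3 + 13*a^2 - 35*a + d^2*(35 - 5*a) + d*(-6*a^2 + 44*a - 14) - 49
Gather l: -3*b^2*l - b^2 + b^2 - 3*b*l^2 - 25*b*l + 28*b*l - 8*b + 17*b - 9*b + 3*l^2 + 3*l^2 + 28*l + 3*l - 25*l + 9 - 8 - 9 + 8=l^2*(6 - 3*b) + l*(-3*b^2 + 3*b + 6)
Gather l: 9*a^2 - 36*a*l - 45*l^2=9*a^2 - 36*a*l - 45*l^2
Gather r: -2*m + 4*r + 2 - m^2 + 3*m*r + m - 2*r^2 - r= -m^2 - m - 2*r^2 + r*(3*m + 3) + 2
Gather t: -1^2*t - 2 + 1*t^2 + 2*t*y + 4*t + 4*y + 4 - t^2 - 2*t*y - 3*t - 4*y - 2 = 0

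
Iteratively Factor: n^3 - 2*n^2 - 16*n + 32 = (n - 2)*(n^2 - 16) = (n - 2)*(n + 4)*(n - 4)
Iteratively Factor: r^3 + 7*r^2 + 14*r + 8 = (r + 4)*(r^2 + 3*r + 2) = (r + 2)*(r + 4)*(r + 1)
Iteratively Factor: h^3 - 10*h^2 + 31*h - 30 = (h - 3)*(h^2 - 7*h + 10) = (h - 3)*(h - 2)*(h - 5)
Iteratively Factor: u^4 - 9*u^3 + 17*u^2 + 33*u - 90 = (u - 5)*(u^3 - 4*u^2 - 3*u + 18) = (u - 5)*(u - 3)*(u^2 - u - 6) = (u - 5)*(u - 3)*(u + 2)*(u - 3)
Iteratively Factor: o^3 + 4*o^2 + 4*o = (o + 2)*(o^2 + 2*o) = (o + 2)^2*(o)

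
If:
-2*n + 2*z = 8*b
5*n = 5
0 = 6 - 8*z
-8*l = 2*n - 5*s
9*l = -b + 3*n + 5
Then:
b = -1/16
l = 43/48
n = 1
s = 11/6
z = 3/4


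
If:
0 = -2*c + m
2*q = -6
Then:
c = m/2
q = -3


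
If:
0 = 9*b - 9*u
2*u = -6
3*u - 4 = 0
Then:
No Solution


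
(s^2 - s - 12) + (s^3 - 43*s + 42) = s^3 + s^2 - 44*s + 30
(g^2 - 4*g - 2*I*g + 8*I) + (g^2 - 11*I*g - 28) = 2*g^2 - 4*g - 13*I*g - 28 + 8*I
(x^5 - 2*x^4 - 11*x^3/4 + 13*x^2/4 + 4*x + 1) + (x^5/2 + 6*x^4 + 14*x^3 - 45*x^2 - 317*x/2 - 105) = 3*x^5/2 + 4*x^4 + 45*x^3/4 - 167*x^2/4 - 309*x/2 - 104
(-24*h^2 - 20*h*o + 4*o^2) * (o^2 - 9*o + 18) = -24*h^2*o^2 + 216*h^2*o - 432*h^2 - 20*h*o^3 + 180*h*o^2 - 360*h*o + 4*o^4 - 36*o^3 + 72*o^2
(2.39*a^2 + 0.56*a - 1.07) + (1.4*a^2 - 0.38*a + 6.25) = 3.79*a^2 + 0.18*a + 5.18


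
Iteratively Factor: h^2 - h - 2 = (h - 2)*(h + 1)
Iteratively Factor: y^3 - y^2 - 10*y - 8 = (y - 4)*(y^2 + 3*y + 2) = (y - 4)*(y + 2)*(y + 1)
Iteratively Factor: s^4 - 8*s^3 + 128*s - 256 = (s + 4)*(s^3 - 12*s^2 + 48*s - 64) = (s - 4)*(s + 4)*(s^2 - 8*s + 16) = (s - 4)^2*(s + 4)*(s - 4)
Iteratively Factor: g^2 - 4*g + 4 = (g - 2)*(g - 2)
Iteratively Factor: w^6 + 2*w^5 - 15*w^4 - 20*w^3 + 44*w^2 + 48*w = (w - 3)*(w^5 + 5*w^4 - 20*w^2 - 16*w) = (w - 3)*(w + 4)*(w^4 + w^3 - 4*w^2 - 4*w) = (w - 3)*(w - 2)*(w + 4)*(w^3 + 3*w^2 + 2*w) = w*(w - 3)*(w - 2)*(w + 4)*(w^2 + 3*w + 2) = w*(w - 3)*(w - 2)*(w + 2)*(w + 4)*(w + 1)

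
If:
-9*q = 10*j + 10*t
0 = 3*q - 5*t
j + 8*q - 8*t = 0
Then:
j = 0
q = 0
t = 0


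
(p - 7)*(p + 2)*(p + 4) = p^3 - p^2 - 34*p - 56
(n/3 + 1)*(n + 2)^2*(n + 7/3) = n^4/3 + 28*n^3/9 + 97*n^2/9 + 148*n/9 + 28/3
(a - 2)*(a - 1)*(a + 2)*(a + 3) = a^4 + 2*a^3 - 7*a^2 - 8*a + 12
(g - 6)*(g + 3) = g^2 - 3*g - 18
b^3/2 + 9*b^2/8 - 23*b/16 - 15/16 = (b/2 + 1/4)*(b - 5/4)*(b + 3)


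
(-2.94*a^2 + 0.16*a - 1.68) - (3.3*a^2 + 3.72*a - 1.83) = -6.24*a^2 - 3.56*a + 0.15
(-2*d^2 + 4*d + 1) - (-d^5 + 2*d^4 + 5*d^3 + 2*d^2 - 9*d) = d^5 - 2*d^4 - 5*d^3 - 4*d^2 + 13*d + 1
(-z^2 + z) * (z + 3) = -z^3 - 2*z^2 + 3*z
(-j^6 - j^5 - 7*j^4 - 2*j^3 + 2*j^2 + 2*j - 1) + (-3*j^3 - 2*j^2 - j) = -j^6 - j^5 - 7*j^4 - 5*j^3 + j - 1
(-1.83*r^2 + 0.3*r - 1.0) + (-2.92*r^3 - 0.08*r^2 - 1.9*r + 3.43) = -2.92*r^3 - 1.91*r^2 - 1.6*r + 2.43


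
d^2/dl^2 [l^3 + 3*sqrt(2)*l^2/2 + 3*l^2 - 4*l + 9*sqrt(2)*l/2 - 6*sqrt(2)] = 6*l + 3*sqrt(2) + 6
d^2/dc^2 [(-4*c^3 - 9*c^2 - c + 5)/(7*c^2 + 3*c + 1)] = 8*(33*c^3 + 222*c^2 + 81*c + 1)/(343*c^6 + 441*c^5 + 336*c^4 + 153*c^3 + 48*c^2 + 9*c + 1)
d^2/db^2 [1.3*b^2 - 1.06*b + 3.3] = 2.60000000000000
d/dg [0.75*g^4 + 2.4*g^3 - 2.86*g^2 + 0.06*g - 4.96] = 3.0*g^3 + 7.2*g^2 - 5.72*g + 0.06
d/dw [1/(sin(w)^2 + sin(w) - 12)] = -(2*sin(w) + 1)*cos(w)/(sin(w)^2 + sin(w) - 12)^2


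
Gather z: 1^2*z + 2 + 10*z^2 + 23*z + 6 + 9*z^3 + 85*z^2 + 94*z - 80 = 9*z^3 + 95*z^2 + 118*z - 72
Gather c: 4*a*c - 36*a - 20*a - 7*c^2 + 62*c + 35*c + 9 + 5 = -56*a - 7*c^2 + c*(4*a + 97) + 14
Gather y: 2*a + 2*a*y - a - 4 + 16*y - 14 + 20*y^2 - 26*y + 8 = a + 20*y^2 + y*(2*a - 10) - 10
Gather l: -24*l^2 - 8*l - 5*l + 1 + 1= -24*l^2 - 13*l + 2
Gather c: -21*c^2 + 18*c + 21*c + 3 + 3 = -21*c^2 + 39*c + 6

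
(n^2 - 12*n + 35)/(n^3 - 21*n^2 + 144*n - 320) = (n - 7)/(n^2 - 16*n + 64)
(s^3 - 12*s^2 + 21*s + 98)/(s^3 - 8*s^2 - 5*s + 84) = (s^2 - 5*s - 14)/(s^2 - s - 12)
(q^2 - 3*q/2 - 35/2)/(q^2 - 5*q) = (q + 7/2)/q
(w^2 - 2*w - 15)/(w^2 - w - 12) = (w - 5)/(w - 4)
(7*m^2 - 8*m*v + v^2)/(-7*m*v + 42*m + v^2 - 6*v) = (-m + v)/(v - 6)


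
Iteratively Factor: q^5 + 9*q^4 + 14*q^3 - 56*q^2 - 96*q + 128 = (q + 4)*(q^4 + 5*q^3 - 6*q^2 - 32*q + 32) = (q - 1)*(q + 4)*(q^3 + 6*q^2 - 32) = (q - 1)*(q + 4)^2*(q^2 + 2*q - 8) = (q - 1)*(q + 4)^3*(q - 2)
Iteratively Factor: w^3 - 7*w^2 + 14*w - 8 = (w - 2)*(w^2 - 5*w + 4) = (w - 4)*(w - 2)*(w - 1)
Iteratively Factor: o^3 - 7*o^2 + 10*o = (o - 2)*(o^2 - 5*o) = (o - 5)*(o - 2)*(o)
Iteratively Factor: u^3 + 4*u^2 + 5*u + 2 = (u + 1)*(u^2 + 3*u + 2) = (u + 1)*(u + 2)*(u + 1)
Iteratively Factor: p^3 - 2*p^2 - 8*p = (p - 4)*(p^2 + 2*p) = (p - 4)*(p + 2)*(p)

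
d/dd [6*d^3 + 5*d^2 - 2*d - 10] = 18*d^2 + 10*d - 2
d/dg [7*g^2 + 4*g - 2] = 14*g + 4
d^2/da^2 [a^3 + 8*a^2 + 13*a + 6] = 6*a + 16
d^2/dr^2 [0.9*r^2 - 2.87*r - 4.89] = 1.80000000000000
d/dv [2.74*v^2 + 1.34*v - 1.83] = 5.48*v + 1.34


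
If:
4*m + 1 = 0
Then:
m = -1/4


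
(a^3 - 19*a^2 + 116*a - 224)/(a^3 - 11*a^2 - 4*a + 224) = (a - 4)/(a + 4)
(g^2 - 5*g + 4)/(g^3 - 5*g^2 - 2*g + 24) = (g - 1)/(g^2 - g - 6)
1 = 1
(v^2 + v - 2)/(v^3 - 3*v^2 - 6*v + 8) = 1/(v - 4)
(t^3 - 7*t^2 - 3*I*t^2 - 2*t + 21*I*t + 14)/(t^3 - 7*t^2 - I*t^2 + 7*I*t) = (t - 2*I)/t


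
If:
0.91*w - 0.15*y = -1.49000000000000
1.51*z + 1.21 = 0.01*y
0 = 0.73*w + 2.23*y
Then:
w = -1.55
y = 0.51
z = -0.80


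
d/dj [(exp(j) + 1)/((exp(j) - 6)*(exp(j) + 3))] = (-exp(2*j) - 2*exp(j) - 15)*exp(j)/(exp(4*j) - 6*exp(3*j) - 27*exp(2*j) + 108*exp(j) + 324)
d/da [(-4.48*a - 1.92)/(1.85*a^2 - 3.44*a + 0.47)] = (8.288*a^2 + 7.104*a - 8.7104)/(3.4225*a^4 - 12.728*a^3 + 13.5726*a^2 - 3.2336*a + 0.2209)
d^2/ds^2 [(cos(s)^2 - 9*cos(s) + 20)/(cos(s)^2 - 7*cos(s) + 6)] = 2*((1 - cos(2*s))^2/4 - 17*cos(s) + 91*cos(2*s)/2 - 5*cos(3*s) - 947/2)/((cos(s) - 6)^3*(cos(s) - 1)^2)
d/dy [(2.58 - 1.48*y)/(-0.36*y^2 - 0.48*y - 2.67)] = (-0.5328*y^2 + 1.8576*y + 5.19)/(0.1296*y^4 + 0.3456*y^3 + 2.1528*y^2 + 2.5632*y + 7.1289)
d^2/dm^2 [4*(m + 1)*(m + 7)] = 8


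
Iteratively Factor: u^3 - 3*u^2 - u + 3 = (u - 1)*(u^2 - 2*u - 3) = (u - 1)*(u + 1)*(u - 3)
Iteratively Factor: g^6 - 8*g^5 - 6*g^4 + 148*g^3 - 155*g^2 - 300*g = (g - 3)*(g^5 - 5*g^4 - 21*g^3 + 85*g^2 + 100*g) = (g - 3)*(g + 4)*(g^4 - 9*g^3 + 15*g^2 + 25*g) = (g - 3)*(g + 1)*(g + 4)*(g^3 - 10*g^2 + 25*g) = (g - 5)*(g - 3)*(g + 1)*(g + 4)*(g^2 - 5*g) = g*(g - 5)*(g - 3)*(g + 1)*(g + 4)*(g - 5)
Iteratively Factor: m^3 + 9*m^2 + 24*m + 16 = (m + 1)*(m^2 + 8*m + 16) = (m + 1)*(m + 4)*(m + 4)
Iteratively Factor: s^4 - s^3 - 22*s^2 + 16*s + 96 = (s + 2)*(s^3 - 3*s^2 - 16*s + 48) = (s - 3)*(s + 2)*(s^2 - 16) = (s - 3)*(s + 2)*(s + 4)*(s - 4)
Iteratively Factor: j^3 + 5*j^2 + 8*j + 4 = (j + 2)*(j^2 + 3*j + 2) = (j + 2)^2*(j + 1)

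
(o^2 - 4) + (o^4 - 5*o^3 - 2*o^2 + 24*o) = o^4 - 5*o^3 - o^2 + 24*o - 4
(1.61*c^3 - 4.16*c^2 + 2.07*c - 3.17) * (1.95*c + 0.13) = 3.1395*c^4 - 7.9027*c^3 + 3.4957*c^2 - 5.9124*c - 0.4121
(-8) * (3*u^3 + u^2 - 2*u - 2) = -24*u^3 - 8*u^2 + 16*u + 16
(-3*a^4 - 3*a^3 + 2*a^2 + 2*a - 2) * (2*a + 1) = -6*a^5 - 9*a^4 + a^3 + 6*a^2 - 2*a - 2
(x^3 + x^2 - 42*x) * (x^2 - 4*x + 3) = x^5 - 3*x^4 - 43*x^3 + 171*x^2 - 126*x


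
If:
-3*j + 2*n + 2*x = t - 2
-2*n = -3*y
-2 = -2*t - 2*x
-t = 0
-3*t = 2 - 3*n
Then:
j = 16/9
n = 2/3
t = 0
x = 1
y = 4/9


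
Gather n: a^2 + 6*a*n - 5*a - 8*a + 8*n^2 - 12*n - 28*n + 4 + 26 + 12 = a^2 - 13*a + 8*n^2 + n*(6*a - 40) + 42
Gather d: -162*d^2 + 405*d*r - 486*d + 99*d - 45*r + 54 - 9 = -162*d^2 + d*(405*r - 387) - 45*r + 45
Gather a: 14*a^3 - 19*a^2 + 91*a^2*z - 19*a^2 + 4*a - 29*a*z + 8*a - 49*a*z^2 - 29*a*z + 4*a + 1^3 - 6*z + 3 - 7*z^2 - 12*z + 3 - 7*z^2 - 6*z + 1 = 14*a^3 + a^2*(91*z - 38) + a*(-49*z^2 - 58*z + 16) - 14*z^2 - 24*z + 8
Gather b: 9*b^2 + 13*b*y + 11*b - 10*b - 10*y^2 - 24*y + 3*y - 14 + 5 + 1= 9*b^2 + b*(13*y + 1) - 10*y^2 - 21*y - 8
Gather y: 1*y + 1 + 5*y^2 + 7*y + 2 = 5*y^2 + 8*y + 3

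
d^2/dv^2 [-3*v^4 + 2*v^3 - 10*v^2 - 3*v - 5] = -36*v^2 + 12*v - 20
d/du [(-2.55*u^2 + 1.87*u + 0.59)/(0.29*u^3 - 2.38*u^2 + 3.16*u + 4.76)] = (0.7395*u^4 - 1.0846*u^3 - 4.1207*u^2 - 21.4676*u + 7.0368)/(0.0841*u^6 - 1.3804*u^5 + 7.4972*u^4 - 12.2808*u^3 - 12.672*u^2 + 30.0832*u + 22.6576)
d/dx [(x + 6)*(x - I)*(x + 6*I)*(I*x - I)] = 4*I*x^3 + 15*x^2*(-1 + I) - 50*x + 30 + 30*I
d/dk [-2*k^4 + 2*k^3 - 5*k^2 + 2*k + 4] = -8*k^3 + 6*k^2 - 10*k + 2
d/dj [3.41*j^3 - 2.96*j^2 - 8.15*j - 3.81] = 10.23*j^2 - 5.92*j - 8.15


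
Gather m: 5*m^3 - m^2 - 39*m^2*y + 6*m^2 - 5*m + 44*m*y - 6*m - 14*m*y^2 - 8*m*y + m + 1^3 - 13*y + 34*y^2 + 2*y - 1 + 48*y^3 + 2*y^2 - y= 5*m^3 + m^2*(5 - 39*y) + m*(-14*y^2 + 36*y - 10) + 48*y^3 + 36*y^2 - 12*y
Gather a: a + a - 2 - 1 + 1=2*a - 2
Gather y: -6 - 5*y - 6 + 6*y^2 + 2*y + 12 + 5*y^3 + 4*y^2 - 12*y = 5*y^3 + 10*y^2 - 15*y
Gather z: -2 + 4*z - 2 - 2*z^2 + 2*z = -2*z^2 + 6*z - 4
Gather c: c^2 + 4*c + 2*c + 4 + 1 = c^2 + 6*c + 5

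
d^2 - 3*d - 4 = (d - 4)*(d + 1)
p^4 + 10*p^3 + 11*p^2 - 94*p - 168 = (p - 3)*(p + 2)*(p + 4)*(p + 7)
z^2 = z^2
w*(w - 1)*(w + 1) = w^3 - w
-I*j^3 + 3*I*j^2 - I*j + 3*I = (j - 3)*(j - I)*(-I*j + 1)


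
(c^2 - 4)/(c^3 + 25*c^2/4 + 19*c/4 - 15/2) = 4*(c - 2)/(4*c^2 + 17*c - 15)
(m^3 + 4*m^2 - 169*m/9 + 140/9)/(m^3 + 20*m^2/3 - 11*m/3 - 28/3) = (m - 5/3)/(m + 1)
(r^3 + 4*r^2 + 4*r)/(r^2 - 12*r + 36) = r*(r^2 + 4*r + 4)/(r^2 - 12*r + 36)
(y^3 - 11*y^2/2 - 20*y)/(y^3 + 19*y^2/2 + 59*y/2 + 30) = y*(y - 8)/(y^2 + 7*y + 12)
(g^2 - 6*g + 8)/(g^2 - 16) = (g - 2)/(g + 4)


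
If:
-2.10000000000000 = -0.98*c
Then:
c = 2.14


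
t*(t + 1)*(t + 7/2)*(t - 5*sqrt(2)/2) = t^4 - 5*sqrt(2)*t^3/2 + 9*t^3/2 - 45*sqrt(2)*t^2/4 + 7*t^2/2 - 35*sqrt(2)*t/4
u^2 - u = u*(u - 1)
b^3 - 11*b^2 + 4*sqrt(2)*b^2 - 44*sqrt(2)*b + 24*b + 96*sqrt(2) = (b - 8)*(b - 3)*(b + 4*sqrt(2))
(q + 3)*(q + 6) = q^2 + 9*q + 18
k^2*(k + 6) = k^3 + 6*k^2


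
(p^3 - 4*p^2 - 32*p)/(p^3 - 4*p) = (p^2 - 4*p - 32)/(p^2 - 4)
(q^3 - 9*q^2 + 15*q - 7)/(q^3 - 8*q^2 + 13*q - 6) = (q - 7)/(q - 6)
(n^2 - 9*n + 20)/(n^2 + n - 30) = (n - 4)/(n + 6)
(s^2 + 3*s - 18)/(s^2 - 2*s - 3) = (s + 6)/(s + 1)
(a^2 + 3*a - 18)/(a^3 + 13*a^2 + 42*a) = (a - 3)/(a*(a + 7))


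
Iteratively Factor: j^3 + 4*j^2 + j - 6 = (j - 1)*(j^2 + 5*j + 6) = (j - 1)*(j + 3)*(j + 2)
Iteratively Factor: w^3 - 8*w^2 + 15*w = (w)*(w^2 - 8*w + 15) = w*(w - 3)*(w - 5)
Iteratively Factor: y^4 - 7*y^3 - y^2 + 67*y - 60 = (y + 3)*(y^3 - 10*y^2 + 29*y - 20) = (y - 5)*(y + 3)*(y^2 - 5*y + 4) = (y - 5)*(y - 1)*(y + 3)*(y - 4)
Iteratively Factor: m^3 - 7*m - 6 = (m + 1)*(m^2 - m - 6) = (m + 1)*(m + 2)*(m - 3)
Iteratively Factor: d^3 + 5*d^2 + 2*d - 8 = (d + 4)*(d^2 + d - 2) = (d + 2)*(d + 4)*(d - 1)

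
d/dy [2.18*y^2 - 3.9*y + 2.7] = 4.36*y - 3.9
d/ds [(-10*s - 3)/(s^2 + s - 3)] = (-10*s^2 - 10*s + (2*s + 1)*(10*s + 3) + 30)/(s^2 + s - 3)^2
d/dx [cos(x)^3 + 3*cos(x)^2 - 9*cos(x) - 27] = 3*(sin(x)^2 - 2*cos(x) + 2)*sin(x)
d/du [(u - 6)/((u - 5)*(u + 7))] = (-u^2 + 12*u - 23)/(u^4 + 4*u^3 - 66*u^2 - 140*u + 1225)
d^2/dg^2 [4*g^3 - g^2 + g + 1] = 24*g - 2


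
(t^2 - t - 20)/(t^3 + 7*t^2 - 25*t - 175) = (t + 4)/(t^2 + 12*t + 35)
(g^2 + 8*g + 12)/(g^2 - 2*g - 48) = (g + 2)/(g - 8)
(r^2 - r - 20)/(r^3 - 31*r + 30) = (r + 4)/(r^2 + 5*r - 6)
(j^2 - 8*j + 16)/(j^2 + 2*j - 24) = (j - 4)/(j + 6)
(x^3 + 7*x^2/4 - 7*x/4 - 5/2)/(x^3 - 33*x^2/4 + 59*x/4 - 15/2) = (x^2 + 3*x + 2)/(x^2 - 7*x + 6)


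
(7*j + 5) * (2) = 14*j + 10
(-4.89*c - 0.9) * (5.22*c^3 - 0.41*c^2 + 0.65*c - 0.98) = -25.5258*c^4 - 2.6931*c^3 - 2.8095*c^2 + 4.2072*c + 0.882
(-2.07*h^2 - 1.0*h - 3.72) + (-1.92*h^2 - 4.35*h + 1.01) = -3.99*h^2 - 5.35*h - 2.71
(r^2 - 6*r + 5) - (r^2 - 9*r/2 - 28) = 33 - 3*r/2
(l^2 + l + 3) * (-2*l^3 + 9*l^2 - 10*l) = -2*l^5 + 7*l^4 - 7*l^3 + 17*l^2 - 30*l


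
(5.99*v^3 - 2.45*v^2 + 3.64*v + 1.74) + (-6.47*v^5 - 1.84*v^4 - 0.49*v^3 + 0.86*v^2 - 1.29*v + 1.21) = -6.47*v^5 - 1.84*v^4 + 5.5*v^3 - 1.59*v^2 + 2.35*v + 2.95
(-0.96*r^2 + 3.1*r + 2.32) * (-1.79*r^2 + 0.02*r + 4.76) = 1.7184*r^4 - 5.5682*r^3 - 8.6604*r^2 + 14.8024*r + 11.0432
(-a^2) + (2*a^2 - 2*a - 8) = a^2 - 2*a - 8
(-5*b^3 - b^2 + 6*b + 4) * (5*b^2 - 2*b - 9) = -25*b^5 + 5*b^4 + 77*b^3 + 17*b^2 - 62*b - 36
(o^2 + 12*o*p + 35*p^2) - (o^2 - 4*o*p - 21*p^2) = 16*o*p + 56*p^2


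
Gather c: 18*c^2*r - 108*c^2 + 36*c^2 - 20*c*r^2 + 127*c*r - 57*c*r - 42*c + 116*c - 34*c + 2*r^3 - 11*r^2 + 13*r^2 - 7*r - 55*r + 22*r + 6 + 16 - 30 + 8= c^2*(18*r - 72) + c*(-20*r^2 + 70*r + 40) + 2*r^3 + 2*r^2 - 40*r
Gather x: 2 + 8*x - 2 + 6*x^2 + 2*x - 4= 6*x^2 + 10*x - 4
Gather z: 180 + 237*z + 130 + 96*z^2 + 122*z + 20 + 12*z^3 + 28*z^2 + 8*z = 12*z^3 + 124*z^2 + 367*z + 330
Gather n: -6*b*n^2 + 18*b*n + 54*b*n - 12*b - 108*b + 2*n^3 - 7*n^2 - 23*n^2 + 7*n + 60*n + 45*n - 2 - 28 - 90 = -120*b + 2*n^3 + n^2*(-6*b - 30) + n*(72*b + 112) - 120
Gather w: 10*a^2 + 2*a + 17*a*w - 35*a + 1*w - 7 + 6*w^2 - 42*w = 10*a^2 - 33*a + 6*w^2 + w*(17*a - 41) - 7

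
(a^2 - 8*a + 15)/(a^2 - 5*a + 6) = (a - 5)/(a - 2)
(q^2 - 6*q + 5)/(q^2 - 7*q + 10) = (q - 1)/(q - 2)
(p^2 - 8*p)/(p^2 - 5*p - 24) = p/(p + 3)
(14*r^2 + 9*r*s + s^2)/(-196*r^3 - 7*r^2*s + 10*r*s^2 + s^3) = (-2*r - s)/(28*r^2 - 3*r*s - s^2)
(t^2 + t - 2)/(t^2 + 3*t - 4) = (t + 2)/(t + 4)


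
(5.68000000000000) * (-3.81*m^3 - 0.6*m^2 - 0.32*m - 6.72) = -21.6408*m^3 - 3.408*m^2 - 1.8176*m - 38.1696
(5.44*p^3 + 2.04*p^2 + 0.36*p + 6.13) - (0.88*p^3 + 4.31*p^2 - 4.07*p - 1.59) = 4.56*p^3 - 2.27*p^2 + 4.43*p + 7.72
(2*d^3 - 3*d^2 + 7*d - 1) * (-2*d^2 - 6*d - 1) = -4*d^5 - 6*d^4 + 2*d^3 - 37*d^2 - d + 1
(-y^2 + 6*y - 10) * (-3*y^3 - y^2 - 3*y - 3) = 3*y^5 - 17*y^4 + 27*y^3 - 5*y^2 + 12*y + 30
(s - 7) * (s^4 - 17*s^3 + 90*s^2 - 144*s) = s^5 - 24*s^4 + 209*s^3 - 774*s^2 + 1008*s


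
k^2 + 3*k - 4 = (k - 1)*(k + 4)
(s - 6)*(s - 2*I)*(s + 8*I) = s^3 - 6*s^2 + 6*I*s^2 + 16*s - 36*I*s - 96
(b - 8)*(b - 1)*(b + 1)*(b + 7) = b^4 - b^3 - 57*b^2 + b + 56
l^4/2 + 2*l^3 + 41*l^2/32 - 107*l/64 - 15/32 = (l/2 + 1)*(l - 3/4)*(l + 1/4)*(l + 5/2)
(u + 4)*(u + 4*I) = u^2 + 4*u + 4*I*u + 16*I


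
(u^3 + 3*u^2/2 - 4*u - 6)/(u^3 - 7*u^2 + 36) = (u^2 - u/2 - 3)/(u^2 - 9*u + 18)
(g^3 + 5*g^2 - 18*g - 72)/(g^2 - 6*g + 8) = (g^2 + 9*g + 18)/(g - 2)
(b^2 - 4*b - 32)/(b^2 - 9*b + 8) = (b + 4)/(b - 1)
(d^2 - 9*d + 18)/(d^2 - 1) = (d^2 - 9*d + 18)/(d^2 - 1)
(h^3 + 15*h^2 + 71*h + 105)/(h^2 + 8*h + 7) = (h^2 + 8*h + 15)/(h + 1)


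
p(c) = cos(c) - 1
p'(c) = -sin(c)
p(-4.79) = -0.92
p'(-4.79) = -1.00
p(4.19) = -1.50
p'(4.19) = 0.87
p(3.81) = -1.78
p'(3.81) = 0.62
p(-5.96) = -0.05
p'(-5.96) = -0.32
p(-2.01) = -1.43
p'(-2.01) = 0.91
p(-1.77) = -1.20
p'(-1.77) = 0.98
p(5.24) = -0.50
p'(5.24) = 0.86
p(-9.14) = -1.96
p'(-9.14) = 0.28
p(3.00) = -1.99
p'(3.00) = -0.14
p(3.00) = -1.99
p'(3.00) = -0.14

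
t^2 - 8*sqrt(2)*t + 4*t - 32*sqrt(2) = (t + 4)*(t - 8*sqrt(2))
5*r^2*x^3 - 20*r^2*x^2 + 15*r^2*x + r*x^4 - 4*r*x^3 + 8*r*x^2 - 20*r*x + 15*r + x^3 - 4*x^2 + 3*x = (5*r + x)*(x - 3)*(x - 1)*(r*x + 1)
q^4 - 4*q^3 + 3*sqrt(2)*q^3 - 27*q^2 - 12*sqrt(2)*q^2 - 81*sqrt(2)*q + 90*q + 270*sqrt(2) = (q - 6)*(q - 3)*(q + 5)*(q + 3*sqrt(2))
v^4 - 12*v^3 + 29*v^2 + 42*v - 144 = (v - 8)*(v - 3)^2*(v + 2)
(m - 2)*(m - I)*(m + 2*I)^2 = m^4 - 2*m^3 + 3*I*m^3 - 6*I*m^2 + 4*I*m - 8*I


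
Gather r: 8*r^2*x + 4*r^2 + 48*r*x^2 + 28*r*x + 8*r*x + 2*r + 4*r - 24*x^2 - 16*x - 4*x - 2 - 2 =r^2*(8*x + 4) + r*(48*x^2 + 36*x + 6) - 24*x^2 - 20*x - 4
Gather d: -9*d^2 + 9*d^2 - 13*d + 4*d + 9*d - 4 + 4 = 0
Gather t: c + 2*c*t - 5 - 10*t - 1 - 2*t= c + t*(2*c - 12) - 6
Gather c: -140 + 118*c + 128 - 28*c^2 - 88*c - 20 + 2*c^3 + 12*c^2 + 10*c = 2*c^3 - 16*c^2 + 40*c - 32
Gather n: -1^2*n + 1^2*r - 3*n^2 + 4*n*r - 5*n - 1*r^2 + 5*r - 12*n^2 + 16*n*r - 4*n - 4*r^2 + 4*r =-15*n^2 + n*(20*r - 10) - 5*r^2 + 10*r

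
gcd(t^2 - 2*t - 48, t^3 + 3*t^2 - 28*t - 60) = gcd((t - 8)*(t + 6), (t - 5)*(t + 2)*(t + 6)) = t + 6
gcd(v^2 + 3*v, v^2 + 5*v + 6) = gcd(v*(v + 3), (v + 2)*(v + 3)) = v + 3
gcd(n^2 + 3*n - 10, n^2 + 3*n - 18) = 1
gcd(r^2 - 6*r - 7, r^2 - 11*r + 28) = r - 7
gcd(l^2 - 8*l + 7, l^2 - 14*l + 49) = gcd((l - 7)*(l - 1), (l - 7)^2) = l - 7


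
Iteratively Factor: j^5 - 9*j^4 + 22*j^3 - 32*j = (j - 2)*(j^4 - 7*j^3 + 8*j^2 + 16*j) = (j - 2)*(j + 1)*(j^3 - 8*j^2 + 16*j) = (j - 4)*(j - 2)*(j + 1)*(j^2 - 4*j) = j*(j - 4)*(j - 2)*(j + 1)*(j - 4)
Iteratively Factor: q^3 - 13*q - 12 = (q - 4)*(q^2 + 4*q + 3) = (q - 4)*(q + 1)*(q + 3)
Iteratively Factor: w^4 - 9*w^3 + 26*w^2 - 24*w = (w - 2)*(w^3 - 7*w^2 + 12*w) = (w - 4)*(w - 2)*(w^2 - 3*w) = (w - 4)*(w - 3)*(w - 2)*(w)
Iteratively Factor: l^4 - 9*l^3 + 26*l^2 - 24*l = (l - 3)*(l^3 - 6*l^2 + 8*l) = l*(l - 3)*(l^2 - 6*l + 8) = l*(l - 3)*(l - 2)*(l - 4)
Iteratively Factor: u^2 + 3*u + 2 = (u + 1)*(u + 2)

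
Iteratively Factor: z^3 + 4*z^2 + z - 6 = (z - 1)*(z^2 + 5*z + 6) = (z - 1)*(z + 3)*(z + 2)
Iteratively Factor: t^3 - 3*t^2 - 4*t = (t + 1)*(t^2 - 4*t) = t*(t + 1)*(t - 4)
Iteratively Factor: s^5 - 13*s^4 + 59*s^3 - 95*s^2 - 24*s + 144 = (s + 1)*(s^4 - 14*s^3 + 73*s^2 - 168*s + 144) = (s - 4)*(s + 1)*(s^3 - 10*s^2 + 33*s - 36) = (s - 4)*(s - 3)*(s + 1)*(s^2 - 7*s + 12) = (s - 4)^2*(s - 3)*(s + 1)*(s - 3)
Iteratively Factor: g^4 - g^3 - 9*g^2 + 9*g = (g - 1)*(g^3 - 9*g) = (g - 3)*(g - 1)*(g^2 + 3*g) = g*(g - 3)*(g - 1)*(g + 3)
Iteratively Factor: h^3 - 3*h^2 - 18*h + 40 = (h + 4)*(h^2 - 7*h + 10) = (h - 5)*(h + 4)*(h - 2)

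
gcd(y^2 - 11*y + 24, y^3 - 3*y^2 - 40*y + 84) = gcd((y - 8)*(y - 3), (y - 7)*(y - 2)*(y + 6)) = 1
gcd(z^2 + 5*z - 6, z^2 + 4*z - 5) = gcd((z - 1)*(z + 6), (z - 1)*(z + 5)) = z - 1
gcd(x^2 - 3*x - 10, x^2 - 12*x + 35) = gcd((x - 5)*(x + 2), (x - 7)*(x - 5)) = x - 5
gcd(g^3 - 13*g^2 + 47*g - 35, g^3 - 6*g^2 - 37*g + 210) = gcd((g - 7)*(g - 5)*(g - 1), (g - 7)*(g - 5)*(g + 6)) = g^2 - 12*g + 35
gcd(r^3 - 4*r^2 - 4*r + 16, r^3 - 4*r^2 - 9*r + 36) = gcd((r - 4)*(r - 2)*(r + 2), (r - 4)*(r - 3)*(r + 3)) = r - 4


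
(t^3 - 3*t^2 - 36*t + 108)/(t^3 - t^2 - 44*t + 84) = (t^2 + 3*t - 18)/(t^2 + 5*t - 14)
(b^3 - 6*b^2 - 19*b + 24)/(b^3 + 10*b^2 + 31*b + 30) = (b^2 - 9*b + 8)/(b^2 + 7*b + 10)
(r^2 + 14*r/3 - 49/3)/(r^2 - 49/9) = 3*(r + 7)/(3*r + 7)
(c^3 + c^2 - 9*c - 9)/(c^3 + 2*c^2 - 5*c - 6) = (c - 3)/(c - 2)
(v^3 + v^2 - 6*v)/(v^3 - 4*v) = (v + 3)/(v + 2)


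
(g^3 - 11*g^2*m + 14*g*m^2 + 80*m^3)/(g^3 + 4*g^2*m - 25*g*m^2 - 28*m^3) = (g^3 - 11*g^2*m + 14*g*m^2 + 80*m^3)/(g^3 + 4*g^2*m - 25*g*m^2 - 28*m^3)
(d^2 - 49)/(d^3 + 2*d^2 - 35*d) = (d - 7)/(d*(d - 5))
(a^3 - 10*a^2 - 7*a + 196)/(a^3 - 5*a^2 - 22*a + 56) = (a - 7)/(a - 2)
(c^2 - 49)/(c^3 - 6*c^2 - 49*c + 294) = 1/(c - 6)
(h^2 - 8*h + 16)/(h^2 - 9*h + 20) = (h - 4)/(h - 5)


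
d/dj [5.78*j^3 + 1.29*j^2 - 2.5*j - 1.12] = 17.34*j^2 + 2.58*j - 2.5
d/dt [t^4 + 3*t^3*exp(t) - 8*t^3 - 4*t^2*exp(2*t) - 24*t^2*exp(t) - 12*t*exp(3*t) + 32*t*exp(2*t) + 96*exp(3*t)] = 3*t^3*exp(t) + 4*t^3 - 8*t^2*exp(2*t) - 15*t^2*exp(t) - 24*t^2 - 36*t*exp(3*t) + 56*t*exp(2*t) - 48*t*exp(t) + 276*exp(3*t) + 32*exp(2*t)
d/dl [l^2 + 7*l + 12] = 2*l + 7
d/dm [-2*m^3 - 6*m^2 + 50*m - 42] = -6*m^2 - 12*m + 50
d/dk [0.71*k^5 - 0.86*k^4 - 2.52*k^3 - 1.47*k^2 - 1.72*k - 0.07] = 3.55*k^4 - 3.44*k^3 - 7.56*k^2 - 2.94*k - 1.72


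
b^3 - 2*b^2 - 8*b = b*(b - 4)*(b + 2)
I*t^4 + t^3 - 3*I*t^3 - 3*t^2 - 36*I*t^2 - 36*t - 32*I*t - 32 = (t - 8)*(t + 4)*(t - I)*(I*t + I)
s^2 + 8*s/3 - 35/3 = (s - 7/3)*(s + 5)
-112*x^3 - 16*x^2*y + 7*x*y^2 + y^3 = (-4*x + y)*(4*x + y)*(7*x + y)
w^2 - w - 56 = (w - 8)*(w + 7)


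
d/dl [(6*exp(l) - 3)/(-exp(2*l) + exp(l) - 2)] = 3*((2*exp(l) - 1)^2 - 2*exp(2*l) + 2*exp(l) - 4)*exp(l)/(exp(2*l) - exp(l) + 2)^2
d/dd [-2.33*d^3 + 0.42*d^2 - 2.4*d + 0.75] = -6.99*d^2 + 0.84*d - 2.4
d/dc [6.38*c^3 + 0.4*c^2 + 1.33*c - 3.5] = 19.14*c^2 + 0.8*c + 1.33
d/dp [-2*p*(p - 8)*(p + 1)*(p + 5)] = -8*p^3 + 12*p^2 + 172*p + 80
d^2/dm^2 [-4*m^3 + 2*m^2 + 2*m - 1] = 4 - 24*m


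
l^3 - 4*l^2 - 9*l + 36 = (l - 4)*(l - 3)*(l + 3)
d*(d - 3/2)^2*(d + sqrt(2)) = d^4 - 3*d^3 + sqrt(2)*d^3 - 3*sqrt(2)*d^2 + 9*d^2/4 + 9*sqrt(2)*d/4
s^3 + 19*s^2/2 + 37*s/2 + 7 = (s + 1/2)*(s + 2)*(s + 7)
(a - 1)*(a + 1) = a^2 - 1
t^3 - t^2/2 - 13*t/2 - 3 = (t - 3)*(t + 1/2)*(t + 2)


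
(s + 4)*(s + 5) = s^2 + 9*s + 20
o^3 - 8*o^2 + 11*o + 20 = (o - 5)*(o - 4)*(o + 1)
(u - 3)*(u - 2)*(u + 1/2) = u^3 - 9*u^2/2 + 7*u/2 + 3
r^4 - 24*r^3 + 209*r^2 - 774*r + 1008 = (r - 8)*(r - 7)*(r - 6)*(r - 3)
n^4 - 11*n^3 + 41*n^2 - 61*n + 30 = (n - 5)*(n - 3)*(n - 2)*(n - 1)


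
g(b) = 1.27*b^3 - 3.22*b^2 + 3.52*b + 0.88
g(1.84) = 4.37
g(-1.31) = -12.11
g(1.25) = 2.73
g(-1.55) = -17.04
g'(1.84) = 4.57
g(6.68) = 259.27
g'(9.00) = 254.17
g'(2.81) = 15.51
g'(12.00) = 474.88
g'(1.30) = 1.59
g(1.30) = 2.80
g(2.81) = 13.52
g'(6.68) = 130.51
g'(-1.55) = 22.66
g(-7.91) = -856.97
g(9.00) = 697.57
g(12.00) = 1774.00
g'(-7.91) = 292.84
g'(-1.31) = 18.49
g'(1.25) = 1.42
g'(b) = 3.81*b^2 - 6.44*b + 3.52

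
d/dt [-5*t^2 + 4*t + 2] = 4 - 10*t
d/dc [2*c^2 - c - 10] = 4*c - 1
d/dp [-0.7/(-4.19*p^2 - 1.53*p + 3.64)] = (-5.866*p - 1.071)/(4.19*p^2 + 1.53*p - 3.64)^2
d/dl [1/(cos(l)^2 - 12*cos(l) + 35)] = 2*(cos(l) - 6)*sin(l)/(cos(l)^2 - 12*cos(l) + 35)^2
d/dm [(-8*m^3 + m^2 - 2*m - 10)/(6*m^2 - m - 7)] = (-48*m^4 + 16*m^3 + 179*m^2 + 106*m + 4)/(36*m^4 - 12*m^3 - 83*m^2 + 14*m + 49)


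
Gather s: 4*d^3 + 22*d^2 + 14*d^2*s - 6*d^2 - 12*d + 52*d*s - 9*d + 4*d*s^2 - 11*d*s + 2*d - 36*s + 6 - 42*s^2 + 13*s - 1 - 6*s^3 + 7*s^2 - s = 4*d^3 + 16*d^2 - 19*d - 6*s^3 + s^2*(4*d - 35) + s*(14*d^2 + 41*d - 24) + 5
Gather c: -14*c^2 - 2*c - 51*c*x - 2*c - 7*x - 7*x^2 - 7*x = -14*c^2 + c*(-51*x - 4) - 7*x^2 - 14*x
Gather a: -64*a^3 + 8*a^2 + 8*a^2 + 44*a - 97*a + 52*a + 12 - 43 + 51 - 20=-64*a^3 + 16*a^2 - a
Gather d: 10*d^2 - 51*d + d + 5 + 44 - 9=10*d^2 - 50*d + 40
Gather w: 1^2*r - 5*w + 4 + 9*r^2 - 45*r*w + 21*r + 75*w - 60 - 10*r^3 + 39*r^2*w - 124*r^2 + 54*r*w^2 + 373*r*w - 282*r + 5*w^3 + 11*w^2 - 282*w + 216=-10*r^3 - 115*r^2 - 260*r + 5*w^3 + w^2*(54*r + 11) + w*(39*r^2 + 328*r - 212) + 160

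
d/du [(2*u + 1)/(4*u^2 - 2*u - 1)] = 8*u*(-u - 1)/(16*u^4 - 16*u^3 - 4*u^2 + 4*u + 1)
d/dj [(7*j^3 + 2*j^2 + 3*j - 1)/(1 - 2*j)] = (-28*j^3 + 17*j^2 + 4*j + 1)/(4*j^2 - 4*j + 1)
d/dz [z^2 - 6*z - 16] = 2*z - 6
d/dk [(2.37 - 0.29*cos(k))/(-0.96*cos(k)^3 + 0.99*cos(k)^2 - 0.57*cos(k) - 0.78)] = (0.5568*cos(k)^3 - 7.1127*cos(k)^2 + 4.6926*cos(k) - 1.5771)*sin(k)/(0.9216*cos(k)^6 - 1.9008*cos(k)^5 + 2.0745*cos(k)^4 + 0.369*cos(k)^3 - 1.2195*cos(k)^2 + 0.8892*cos(k) + 0.6084)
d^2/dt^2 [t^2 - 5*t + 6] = 2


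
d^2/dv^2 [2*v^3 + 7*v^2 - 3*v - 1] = 12*v + 14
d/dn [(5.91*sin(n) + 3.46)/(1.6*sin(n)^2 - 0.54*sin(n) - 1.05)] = (-11.072*sin(n) + 4.728*cos(2*n) - 9.0651)*cos(n)/(-1.6*sin(n)^2 + 0.54*sin(n) + 1.05)^2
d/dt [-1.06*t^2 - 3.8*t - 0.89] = -2.12*t - 3.8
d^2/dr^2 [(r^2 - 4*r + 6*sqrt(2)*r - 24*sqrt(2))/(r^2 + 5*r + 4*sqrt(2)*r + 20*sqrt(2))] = 2*(-9*r^3 + 2*sqrt(2)*r^3 - 132*sqrt(2)*r^2 - 1296*r - 120*sqrt(2)*r - 1928*sqrt(2) - 720)/(r^6 + 15*r^5 + 12*sqrt(2)*r^5 + 171*r^4 + 180*sqrt(2)*r^4 + 1028*sqrt(2)*r^3 + 1565*r^3 + 3420*sqrt(2)*r^2 + 7200*r^2 + 12000*r + 9600*sqrt(2)*r + 16000*sqrt(2))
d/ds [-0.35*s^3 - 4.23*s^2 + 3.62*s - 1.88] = -1.05*s^2 - 8.46*s + 3.62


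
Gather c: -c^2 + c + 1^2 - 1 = -c^2 + c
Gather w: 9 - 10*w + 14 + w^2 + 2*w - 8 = w^2 - 8*w + 15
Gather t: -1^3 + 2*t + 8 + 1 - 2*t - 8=0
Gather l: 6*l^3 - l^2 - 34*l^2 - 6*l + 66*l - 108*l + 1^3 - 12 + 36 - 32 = 6*l^3 - 35*l^2 - 48*l - 7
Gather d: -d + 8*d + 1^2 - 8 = 7*d - 7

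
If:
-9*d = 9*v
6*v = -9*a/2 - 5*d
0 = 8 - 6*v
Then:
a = -8/27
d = -4/3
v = 4/3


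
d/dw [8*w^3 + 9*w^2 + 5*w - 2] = 24*w^2 + 18*w + 5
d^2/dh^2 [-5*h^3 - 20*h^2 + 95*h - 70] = -30*h - 40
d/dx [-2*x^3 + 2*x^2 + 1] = 2*x*(2 - 3*x)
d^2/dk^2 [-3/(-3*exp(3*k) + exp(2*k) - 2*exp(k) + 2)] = 3*((-27*exp(2*k) + 4*exp(k) - 2)*(3*exp(3*k) - exp(2*k) + 2*exp(k) - 2) + 2*(9*exp(2*k) - 2*exp(k) + 2)^2*exp(k))*exp(k)/(3*exp(3*k) - exp(2*k) + 2*exp(k) - 2)^3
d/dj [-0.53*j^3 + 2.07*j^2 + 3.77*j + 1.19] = -1.59*j^2 + 4.14*j + 3.77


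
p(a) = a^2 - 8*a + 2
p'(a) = 2*a - 8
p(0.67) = -2.91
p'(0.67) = -6.66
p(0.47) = -1.54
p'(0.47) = -7.06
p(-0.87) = 9.72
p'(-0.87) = -9.74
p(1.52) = -7.85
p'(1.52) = -4.96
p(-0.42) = 5.54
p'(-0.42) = -8.84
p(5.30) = -12.31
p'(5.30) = 2.60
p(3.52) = -13.77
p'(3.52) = -0.96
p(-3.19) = 37.70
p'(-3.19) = -14.38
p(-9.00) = 155.00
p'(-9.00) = -26.00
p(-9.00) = 155.00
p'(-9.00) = -26.00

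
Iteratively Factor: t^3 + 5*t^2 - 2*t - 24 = (t - 2)*(t^2 + 7*t + 12) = (t - 2)*(t + 4)*(t + 3)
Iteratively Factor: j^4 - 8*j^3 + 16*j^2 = (j)*(j^3 - 8*j^2 + 16*j) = j^2*(j^2 - 8*j + 16) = j^2*(j - 4)*(j - 4)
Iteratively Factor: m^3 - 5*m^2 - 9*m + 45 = (m - 3)*(m^2 - 2*m - 15) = (m - 3)*(m + 3)*(m - 5)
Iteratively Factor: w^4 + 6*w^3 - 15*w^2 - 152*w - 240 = (w - 5)*(w^3 + 11*w^2 + 40*w + 48) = (w - 5)*(w + 3)*(w^2 + 8*w + 16) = (w - 5)*(w + 3)*(w + 4)*(w + 4)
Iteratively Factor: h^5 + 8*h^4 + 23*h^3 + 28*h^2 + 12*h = (h + 3)*(h^4 + 5*h^3 + 8*h^2 + 4*h) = (h + 2)*(h + 3)*(h^3 + 3*h^2 + 2*h) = (h + 1)*(h + 2)*(h + 3)*(h^2 + 2*h) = h*(h + 1)*(h + 2)*(h + 3)*(h + 2)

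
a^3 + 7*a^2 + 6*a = a*(a + 1)*(a + 6)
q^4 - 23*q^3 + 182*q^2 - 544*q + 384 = (q - 8)^2*(q - 6)*(q - 1)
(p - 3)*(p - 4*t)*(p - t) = p^3 - 5*p^2*t - 3*p^2 + 4*p*t^2 + 15*p*t - 12*t^2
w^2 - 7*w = w*(w - 7)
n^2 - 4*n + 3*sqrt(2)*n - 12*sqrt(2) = (n - 4)*(n + 3*sqrt(2))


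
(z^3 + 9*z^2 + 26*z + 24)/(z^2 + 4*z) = z + 5 + 6/z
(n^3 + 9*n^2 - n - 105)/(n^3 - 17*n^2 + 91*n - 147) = (n^2 + 12*n + 35)/(n^2 - 14*n + 49)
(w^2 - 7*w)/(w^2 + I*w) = (w - 7)/(w + I)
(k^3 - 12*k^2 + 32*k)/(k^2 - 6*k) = (k^2 - 12*k + 32)/(k - 6)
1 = 1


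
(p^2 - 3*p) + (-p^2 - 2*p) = -5*p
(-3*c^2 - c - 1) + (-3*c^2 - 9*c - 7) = -6*c^2 - 10*c - 8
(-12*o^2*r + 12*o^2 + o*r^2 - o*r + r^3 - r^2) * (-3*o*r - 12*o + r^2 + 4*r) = 36*o^3*r^2 + 108*o^3*r - 144*o^3 - 15*o^2*r^3 - 45*o^2*r^2 + 60*o^2*r - 2*o*r^4 - 6*o*r^3 + 8*o*r^2 + r^5 + 3*r^4 - 4*r^3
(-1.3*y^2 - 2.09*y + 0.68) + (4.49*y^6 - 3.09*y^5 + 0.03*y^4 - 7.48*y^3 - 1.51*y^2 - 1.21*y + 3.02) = 4.49*y^6 - 3.09*y^5 + 0.03*y^4 - 7.48*y^3 - 2.81*y^2 - 3.3*y + 3.7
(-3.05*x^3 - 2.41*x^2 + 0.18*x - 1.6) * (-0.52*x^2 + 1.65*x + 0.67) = 1.586*x^5 - 3.7793*x^4 - 6.1136*x^3 - 0.4857*x^2 - 2.5194*x - 1.072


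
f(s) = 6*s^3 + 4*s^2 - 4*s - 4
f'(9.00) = 1526.00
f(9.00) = 4658.00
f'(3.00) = 182.00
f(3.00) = 182.00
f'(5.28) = 540.05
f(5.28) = 969.58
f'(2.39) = 117.94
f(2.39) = 91.20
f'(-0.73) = -0.25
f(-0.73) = -1.28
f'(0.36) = 1.21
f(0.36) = -4.64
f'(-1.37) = 18.82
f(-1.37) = -6.44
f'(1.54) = 51.01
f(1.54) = 21.24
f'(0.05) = -3.56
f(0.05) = -4.19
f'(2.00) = 84.00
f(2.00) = 52.00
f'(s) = 18*s^2 + 8*s - 4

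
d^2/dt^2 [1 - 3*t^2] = -6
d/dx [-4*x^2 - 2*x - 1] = -8*x - 2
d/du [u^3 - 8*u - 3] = 3*u^2 - 8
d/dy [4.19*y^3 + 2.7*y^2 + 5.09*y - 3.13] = 12.57*y^2 + 5.4*y + 5.09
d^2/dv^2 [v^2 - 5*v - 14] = 2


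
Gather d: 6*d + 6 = 6*d + 6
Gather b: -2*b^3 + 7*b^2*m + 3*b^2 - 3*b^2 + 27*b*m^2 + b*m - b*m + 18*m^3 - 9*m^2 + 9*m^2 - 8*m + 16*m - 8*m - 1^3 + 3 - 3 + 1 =-2*b^3 + 7*b^2*m + 27*b*m^2 + 18*m^3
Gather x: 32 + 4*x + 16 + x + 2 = 5*x + 50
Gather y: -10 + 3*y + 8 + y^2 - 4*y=y^2 - y - 2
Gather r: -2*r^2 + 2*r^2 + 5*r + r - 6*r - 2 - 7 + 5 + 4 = 0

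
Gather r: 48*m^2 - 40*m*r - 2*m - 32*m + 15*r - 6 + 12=48*m^2 - 34*m + r*(15 - 40*m) + 6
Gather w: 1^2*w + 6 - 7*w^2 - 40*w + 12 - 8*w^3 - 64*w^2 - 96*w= -8*w^3 - 71*w^2 - 135*w + 18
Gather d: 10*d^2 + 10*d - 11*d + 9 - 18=10*d^2 - d - 9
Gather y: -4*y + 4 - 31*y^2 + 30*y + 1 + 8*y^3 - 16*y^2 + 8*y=8*y^3 - 47*y^2 + 34*y + 5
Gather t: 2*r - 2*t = 2*r - 2*t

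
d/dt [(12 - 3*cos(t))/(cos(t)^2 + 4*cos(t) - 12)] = 3*(sin(t)^2 + 8*cos(t) + 3)*sin(t)/(cos(t)^2 + 4*cos(t) - 12)^2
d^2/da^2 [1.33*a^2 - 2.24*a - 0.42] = 2.66000000000000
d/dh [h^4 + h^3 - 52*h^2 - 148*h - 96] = 4*h^3 + 3*h^2 - 104*h - 148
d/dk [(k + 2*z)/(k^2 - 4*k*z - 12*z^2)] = -1/(k^2 - 12*k*z + 36*z^2)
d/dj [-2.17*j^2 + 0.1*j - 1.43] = 0.1 - 4.34*j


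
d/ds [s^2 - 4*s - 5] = 2*s - 4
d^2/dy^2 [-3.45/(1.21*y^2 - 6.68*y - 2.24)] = (-10.10229*y^2 + 55.77132*y + 3.45*(2.42*y - 6.68)*(4.84*y - 13.36) + 18.70176)/(-1.21*y^2 + 6.68*y + 2.24)^3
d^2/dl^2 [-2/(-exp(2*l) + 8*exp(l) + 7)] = 8*((2 - exp(l))*(-exp(2*l) + 8*exp(l) + 7) - 2*(exp(l) - 4)^2*exp(l))*exp(l)/(-exp(2*l) + 8*exp(l) + 7)^3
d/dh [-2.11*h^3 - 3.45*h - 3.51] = -6.33*h^2 - 3.45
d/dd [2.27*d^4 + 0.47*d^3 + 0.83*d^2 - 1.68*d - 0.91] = 9.08*d^3 + 1.41*d^2 + 1.66*d - 1.68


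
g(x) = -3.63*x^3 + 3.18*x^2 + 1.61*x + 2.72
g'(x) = -10.89*x^2 + 6.36*x + 1.61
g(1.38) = 1.46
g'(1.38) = -10.35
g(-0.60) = 3.68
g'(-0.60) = -6.13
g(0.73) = 4.18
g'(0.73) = 0.45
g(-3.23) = 153.02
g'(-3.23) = -132.55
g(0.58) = 4.02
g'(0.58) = 1.64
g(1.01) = 3.85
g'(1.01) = -3.08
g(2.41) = -25.74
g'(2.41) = -46.31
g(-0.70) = 4.40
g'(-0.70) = -8.18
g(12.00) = -5792.68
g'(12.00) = -1490.23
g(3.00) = -61.84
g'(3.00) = -77.32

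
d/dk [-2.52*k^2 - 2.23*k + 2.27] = -5.04*k - 2.23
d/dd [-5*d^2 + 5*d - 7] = 5 - 10*d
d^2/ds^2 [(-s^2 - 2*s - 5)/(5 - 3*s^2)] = 4*(9*s^3 + 90*s^2 + 45*s + 50)/(27*s^6 - 135*s^4 + 225*s^2 - 125)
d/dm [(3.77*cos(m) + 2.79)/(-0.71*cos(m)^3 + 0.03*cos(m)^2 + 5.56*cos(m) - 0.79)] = (-5.3534*cos(m)^3 - 5.8296*cos(m)^2 + 0.167400000000001*cos(m) + 18.4907)*sin(m)/(0.5041*cos(m)^6 - 0.0426*cos(m)^5 - 7.8943*cos(m)^4 + 1.4554*cos(m)^3 + 30.8662*cos(m)^2 - 8.7848*cos(m) + 0.6241)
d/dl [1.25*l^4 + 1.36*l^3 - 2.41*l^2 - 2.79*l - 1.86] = 5.0*l^3 + 4.08*l^2 - 4.82*l - 2.79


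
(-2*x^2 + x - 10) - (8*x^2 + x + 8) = -10*x^2 - 18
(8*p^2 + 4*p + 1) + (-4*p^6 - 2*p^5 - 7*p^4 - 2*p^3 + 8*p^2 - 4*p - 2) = -4*p^6 - 2*p^5 - 7*p^4 - 2*p^3 + 16*p^2 - 1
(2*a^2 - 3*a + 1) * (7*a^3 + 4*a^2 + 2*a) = 14*a^5 - 13*a^4 - a^3 - 2*a^2 + 2*a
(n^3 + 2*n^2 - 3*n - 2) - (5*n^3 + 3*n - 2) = -4*n^3 + 2*n^2 - 6*n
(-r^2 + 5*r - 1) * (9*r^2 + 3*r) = -9*r^4 + 42*r^3 + 6*r^2 - 3*r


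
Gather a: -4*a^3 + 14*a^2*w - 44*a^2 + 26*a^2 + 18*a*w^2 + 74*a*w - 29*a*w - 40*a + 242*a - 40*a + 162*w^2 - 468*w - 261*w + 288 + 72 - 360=-4*a^3 + a^2*(14*w - 18) + a*(18*w^2 + 45*w + 162) + 162*w^2 - 729*w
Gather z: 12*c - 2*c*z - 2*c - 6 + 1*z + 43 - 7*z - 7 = 10*c + z*(-2*c - 6) + 30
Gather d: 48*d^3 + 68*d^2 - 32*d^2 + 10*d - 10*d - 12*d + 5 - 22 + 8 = 48*d^3 + 36*d^2 - 12*d - 9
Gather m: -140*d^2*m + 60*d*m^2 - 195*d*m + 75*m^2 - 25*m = m^2*(60*d + 75) + m*(-140*d^2 - 195*d - 25)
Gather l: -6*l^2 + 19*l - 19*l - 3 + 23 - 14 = 6 - 6*l^2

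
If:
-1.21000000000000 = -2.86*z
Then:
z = 0.42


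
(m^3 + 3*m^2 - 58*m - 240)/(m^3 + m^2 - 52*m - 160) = (m + 6)/(m + 4)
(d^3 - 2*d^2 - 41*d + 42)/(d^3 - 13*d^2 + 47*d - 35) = (d + 6)/(d - 5)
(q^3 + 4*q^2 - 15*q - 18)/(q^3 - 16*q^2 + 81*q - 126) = (q^2 + 7*q + 6)/(q^2 - 13*q + 42)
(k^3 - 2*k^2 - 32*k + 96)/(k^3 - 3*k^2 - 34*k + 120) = (k - 4)/(k - 5)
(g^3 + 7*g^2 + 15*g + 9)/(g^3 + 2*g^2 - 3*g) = (g^2 + 4*g + 3)/(g*(g - 1))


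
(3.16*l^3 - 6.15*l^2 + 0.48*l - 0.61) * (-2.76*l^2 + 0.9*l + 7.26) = -8.7216*l^5 + 19.818*l^4 + 16.0818*l^3 - 42.5334*l^2 + 2.9358*l - 4.4286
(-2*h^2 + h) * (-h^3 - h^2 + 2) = 2*h^5 + h^4 - h^3 - 4*h^2 + 2*h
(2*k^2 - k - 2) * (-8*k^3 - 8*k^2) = -16*k^5 - 8*k^4 + 24*k^3 + 16*k^2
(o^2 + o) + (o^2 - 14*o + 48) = 2*o^2 - 13*o + 48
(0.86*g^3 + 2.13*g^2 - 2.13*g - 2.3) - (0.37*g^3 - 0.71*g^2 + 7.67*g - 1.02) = 0.49*g^3 + 2.84*g^2 - 9.8*g - 1.28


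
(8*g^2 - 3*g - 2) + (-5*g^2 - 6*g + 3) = 3*g^2 - 9*g + 1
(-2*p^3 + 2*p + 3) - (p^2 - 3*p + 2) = -2*p^3 - p^2 + 5*p + 1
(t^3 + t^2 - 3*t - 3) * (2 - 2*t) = -2*t^4 + 8*t^2 - 6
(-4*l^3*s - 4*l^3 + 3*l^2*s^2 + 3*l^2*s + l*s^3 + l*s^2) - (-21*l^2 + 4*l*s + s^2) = -4*l^3*s - 4*l^3 + 3*l^2*s^2 + 3*l^2*s + 21*l^2 + l*s^3 + l*s^2 - 4*l*s - s^2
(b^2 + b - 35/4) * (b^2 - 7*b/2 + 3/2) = b^4 - 5*b^3/2 - 43*b^2/4 + 257*b/8 - 105/8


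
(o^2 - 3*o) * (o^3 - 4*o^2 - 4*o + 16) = o^5 - 7*o^4 + 8*o^3 + 28*o^2 - 48*o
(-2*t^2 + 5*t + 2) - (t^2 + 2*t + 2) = -3*t^2 + 3*t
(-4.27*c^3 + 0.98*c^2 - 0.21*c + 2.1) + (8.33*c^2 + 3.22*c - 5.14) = -4.27*c^3 + 9.31*c^2 + 3.01*c - 3.04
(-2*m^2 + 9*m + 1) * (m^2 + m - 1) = -2*m^4 + 7*m^3 + 12*m^2 - 8*m - 1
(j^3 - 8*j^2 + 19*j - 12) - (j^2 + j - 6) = j^3 - 9*j^2 + 18*j - 6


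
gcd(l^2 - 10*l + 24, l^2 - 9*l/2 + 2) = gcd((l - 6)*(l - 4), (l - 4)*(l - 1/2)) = l - 4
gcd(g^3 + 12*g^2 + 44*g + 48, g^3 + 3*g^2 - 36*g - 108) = g + 6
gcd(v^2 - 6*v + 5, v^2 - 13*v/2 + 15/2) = v - 5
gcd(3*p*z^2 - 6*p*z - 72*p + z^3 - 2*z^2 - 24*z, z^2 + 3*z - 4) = z + 4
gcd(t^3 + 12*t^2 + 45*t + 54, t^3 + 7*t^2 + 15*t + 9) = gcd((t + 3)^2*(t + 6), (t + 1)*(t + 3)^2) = t^2 + 6*t + 9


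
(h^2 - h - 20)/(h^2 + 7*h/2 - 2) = 2*(h - 5)/(2*h - 1)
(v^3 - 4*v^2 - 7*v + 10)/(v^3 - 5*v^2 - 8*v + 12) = (v - 5)/(v - 6)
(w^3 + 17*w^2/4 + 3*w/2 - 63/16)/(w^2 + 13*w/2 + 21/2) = (8*w^2 + 6*w - 9)/(8*(w + 3))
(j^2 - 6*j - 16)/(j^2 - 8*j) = (j + 2)/j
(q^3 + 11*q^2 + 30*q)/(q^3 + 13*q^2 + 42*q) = (q + 5)/(q + 7)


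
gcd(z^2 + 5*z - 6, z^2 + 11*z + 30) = z + 6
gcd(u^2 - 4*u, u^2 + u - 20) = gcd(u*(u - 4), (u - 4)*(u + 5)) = u - 4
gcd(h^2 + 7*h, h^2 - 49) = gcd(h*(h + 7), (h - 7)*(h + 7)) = h + 7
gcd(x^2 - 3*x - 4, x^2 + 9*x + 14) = 1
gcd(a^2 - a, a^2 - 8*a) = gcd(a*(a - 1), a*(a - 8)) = a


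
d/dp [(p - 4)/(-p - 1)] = -5/(p + 1)^2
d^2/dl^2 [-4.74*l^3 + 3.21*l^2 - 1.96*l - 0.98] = 6.42 - 28.44*l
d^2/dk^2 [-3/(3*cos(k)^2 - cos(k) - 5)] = 3*(-36*sin(k)^4 + 79*sin(k)^2 - 25*cos(k)/4 + 9*cos(3*k)/4 - 11)/(3*sin(k)^2 + cos(k) + 2)^3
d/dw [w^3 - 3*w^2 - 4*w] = 3*w^2 - 6*w - 4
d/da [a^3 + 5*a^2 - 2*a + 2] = 3*a^2 + 10*a - 2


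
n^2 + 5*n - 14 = (n - 2)*(n + 7)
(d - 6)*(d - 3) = d^2 - 9*d + 18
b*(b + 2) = b^2 + 2*b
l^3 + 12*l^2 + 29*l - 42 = (l - 1)*(l + 6)*(l + 7)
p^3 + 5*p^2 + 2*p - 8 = (p - 1)*(p + 2)*(p + 4)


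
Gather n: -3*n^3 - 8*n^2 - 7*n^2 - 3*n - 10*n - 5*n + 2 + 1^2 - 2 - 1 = -3*n^3 - 15*n^2 - 18*n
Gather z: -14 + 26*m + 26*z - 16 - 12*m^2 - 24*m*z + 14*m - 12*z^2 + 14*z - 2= -12*m^2 + 40*m - 12*z^2 + z*(40 - 24*m) - 32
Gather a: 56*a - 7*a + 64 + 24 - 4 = 49*a + 84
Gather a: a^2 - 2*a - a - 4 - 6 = a^2 - 3*a - 10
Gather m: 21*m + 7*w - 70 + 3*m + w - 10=24*m + 8*w - 80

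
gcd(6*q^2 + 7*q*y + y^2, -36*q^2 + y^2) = 6*q + y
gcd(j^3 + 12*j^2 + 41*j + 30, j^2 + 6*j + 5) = j^2 + 6*j + 5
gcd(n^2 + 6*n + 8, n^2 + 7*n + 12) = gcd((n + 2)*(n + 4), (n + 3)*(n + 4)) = n + 4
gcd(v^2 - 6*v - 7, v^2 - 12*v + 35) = v - 7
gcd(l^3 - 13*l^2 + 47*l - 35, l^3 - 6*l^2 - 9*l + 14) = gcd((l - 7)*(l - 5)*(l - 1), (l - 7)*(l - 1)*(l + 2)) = l^2 - 8*l + 7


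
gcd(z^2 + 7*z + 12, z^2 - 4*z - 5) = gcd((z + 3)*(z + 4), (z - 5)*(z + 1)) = 1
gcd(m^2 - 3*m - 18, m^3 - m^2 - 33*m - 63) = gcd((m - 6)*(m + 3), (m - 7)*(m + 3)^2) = m + 3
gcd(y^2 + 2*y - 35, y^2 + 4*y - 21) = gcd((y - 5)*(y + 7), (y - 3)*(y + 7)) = y + 7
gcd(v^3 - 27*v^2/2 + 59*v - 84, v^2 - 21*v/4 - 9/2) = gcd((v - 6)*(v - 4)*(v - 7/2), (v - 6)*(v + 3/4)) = v - 6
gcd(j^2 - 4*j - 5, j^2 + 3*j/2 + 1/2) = j + 1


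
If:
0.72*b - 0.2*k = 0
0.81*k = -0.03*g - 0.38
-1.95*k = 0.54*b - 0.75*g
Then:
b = -0.12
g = -1.19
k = -0.43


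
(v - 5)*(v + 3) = v^2 - 2*v - 15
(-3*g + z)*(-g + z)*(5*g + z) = 15*g^3 - 17*g^2*z + g*z^2 + z^3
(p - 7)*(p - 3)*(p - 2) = p^3 - 12*p^2 + 41*p - 42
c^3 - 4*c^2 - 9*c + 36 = (c - 4)*(c - 3)*(c + 3)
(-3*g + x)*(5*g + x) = -15*g^2 + 2*g*x + x^2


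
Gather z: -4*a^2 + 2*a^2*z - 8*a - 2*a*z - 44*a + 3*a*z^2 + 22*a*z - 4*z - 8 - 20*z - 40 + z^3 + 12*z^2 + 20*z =-4*a^2 - 52*a + z^3 + z^2*(3*a + 12) + z*(2*a^2 + 20*a - 4) - 48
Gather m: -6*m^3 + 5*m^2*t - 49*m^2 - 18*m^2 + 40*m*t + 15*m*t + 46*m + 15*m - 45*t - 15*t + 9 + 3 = -6*m^3 + m^2*(5*t - 67) + m*(55*t + 61) - 60*t + 12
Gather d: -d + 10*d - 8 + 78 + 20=9*d + 90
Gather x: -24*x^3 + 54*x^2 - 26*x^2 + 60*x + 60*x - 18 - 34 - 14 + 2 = -24*x^3 + 28*x^2 + 120*x - 64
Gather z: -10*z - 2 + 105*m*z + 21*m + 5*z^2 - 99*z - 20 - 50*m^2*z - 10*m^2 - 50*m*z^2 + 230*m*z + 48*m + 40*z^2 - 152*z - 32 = -10*m^2 + 69*m + z^2*(45 - 50*m) + z*(-50*m^2 + 335*m - 261) - 54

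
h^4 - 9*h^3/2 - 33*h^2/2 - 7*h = h*(h - 7)*(h + 1/2)*(h + 2)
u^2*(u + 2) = u^3 + 2*u^2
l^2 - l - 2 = (l - 2)*(l + 1)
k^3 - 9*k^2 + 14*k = k*(k - 7)*(k - 2)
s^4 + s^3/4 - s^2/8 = s^2*(s - 1/4)*(s + 1/2)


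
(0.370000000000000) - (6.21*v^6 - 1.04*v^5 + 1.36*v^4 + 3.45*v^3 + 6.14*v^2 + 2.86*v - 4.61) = -6.21*v^6 + 1.04*v^5 - 1.36*v^4 - 3.45*v^3 - 6.14*v^2 - 2.86*v + 4.98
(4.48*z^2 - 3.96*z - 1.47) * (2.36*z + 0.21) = 10.5728*z^3 - 8.4048*z^2 - 4.3008*z - 0.3087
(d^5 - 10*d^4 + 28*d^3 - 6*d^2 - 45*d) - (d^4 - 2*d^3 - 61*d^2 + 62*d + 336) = d^5 - 11*d^4 + 30*d^3 + 55*d^2 - 107*d - 336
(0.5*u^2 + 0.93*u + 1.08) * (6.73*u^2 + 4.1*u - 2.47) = 3.365*u^4 + 8.3089*u^3 + 9.8464*u^2 + 2.1309*u - 2.6676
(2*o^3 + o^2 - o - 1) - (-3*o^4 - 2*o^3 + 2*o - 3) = 3*o^4 + 4*o^3 + o^2 - 3*o + 2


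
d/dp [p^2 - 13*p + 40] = 2*p - 13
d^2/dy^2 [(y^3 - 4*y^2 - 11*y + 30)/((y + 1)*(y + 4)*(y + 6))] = 6*(-5*y^6 - 45*y^5 + 27*y^4 + 1581*y^3 + 7050*y^2 + 13980*y + 11144)/(y^9 + 33*y^8 + 465*y^7 + 3647*y^6 + 17394*y^5 + 51756*y^4 + 94888*y^3 + 102240*y^2 + 58752*y + 13824)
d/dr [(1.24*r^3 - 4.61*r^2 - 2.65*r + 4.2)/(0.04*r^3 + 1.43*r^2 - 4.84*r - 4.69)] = (1.9576*r^4 - 11.7912*r^3 + 8.1511*r^2 + 31.2298*r + 32.7565)/(0.0016*r^6 + 0.1144*r^5 + 1.6577*r^4 - 14.2176*r^3 + 10.0122*r^2 + 45.3992*r + 21.9961)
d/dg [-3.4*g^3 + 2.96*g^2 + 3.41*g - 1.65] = -10.2*g^2 + 5.92*g + 3.41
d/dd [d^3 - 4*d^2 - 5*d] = 3*d^2 - 8*d - 5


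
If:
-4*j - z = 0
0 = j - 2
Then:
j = 2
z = -8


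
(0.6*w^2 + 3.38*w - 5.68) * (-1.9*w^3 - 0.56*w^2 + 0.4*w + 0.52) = -1.14*w^5 - 6.758*w^4 + 9.1392*w^3 + 4.8448*w^2 - 0.5144*w - 2.9536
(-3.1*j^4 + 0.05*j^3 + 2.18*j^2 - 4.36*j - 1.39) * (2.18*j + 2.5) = -6.758*j^5 - 7.641*j^4 + 4.8774*j^3 - 4.0548*j^2 - 13.9302*j - 3.475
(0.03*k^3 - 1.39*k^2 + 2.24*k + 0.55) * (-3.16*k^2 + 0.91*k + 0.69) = -0.0948*k^5 + 4.4197*k^4 - 8.3226*k^3 - 0.6587*k^2 + 2.0461*k + 0.3795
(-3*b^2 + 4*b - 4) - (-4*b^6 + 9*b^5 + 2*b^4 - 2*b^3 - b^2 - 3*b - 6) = 4*b^6 - 9*b^5 - 2*b^4 + 2*b^3 - 2*b^2 + 7*b + 2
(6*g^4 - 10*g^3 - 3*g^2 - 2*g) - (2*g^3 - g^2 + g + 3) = 6*g^4 - 12*g^3 - 2*g^2 - 3*g - 3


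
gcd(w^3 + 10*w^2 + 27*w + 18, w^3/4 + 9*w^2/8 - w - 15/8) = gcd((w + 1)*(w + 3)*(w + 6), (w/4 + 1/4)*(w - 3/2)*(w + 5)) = w + 1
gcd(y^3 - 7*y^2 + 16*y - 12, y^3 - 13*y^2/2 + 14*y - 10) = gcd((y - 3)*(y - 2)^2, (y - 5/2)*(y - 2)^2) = y^2 - 4*y + 4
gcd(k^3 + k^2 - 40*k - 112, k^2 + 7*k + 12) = k + 4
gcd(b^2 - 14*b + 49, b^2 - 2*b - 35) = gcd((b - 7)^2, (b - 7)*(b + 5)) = b - 7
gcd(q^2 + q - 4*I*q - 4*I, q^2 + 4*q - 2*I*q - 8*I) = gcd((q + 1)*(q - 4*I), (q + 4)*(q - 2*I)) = 1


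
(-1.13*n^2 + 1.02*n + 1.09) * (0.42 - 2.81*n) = 3.1753*n^3 - 3.3408*n^2 - 2.6345*n + 0.4578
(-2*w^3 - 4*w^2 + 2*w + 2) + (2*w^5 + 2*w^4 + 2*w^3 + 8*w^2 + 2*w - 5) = 2*w^5 + 2*w^4 + 4*w^2 + 4*w - 3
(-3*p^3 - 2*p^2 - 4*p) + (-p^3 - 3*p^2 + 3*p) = -4*p^3 - 5*p^2 - p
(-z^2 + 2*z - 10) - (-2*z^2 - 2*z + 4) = z^2 + 4*z - 14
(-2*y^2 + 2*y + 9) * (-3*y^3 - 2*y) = 6*y^5 - 6*y^4 - 23*y^3 - 4*y^2 - 18*y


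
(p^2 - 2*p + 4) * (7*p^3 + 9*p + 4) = 7*p^5 - 14*p^4 + 37*p^3 - 14*p^2 + 28*p + 16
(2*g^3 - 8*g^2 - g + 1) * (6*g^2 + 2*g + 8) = 12*g^5 - 44*g^4 - 6*g^3 - 60*g^2 - 6*g + 8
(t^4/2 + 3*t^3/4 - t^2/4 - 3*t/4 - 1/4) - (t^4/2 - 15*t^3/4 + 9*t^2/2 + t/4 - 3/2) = 9*t^3/2 - 19*t^2/4 - t + 5/4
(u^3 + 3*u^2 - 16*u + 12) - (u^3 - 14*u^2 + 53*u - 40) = 17*u^2 - 69*u + 52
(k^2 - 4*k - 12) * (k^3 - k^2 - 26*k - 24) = k^5 - 5*k^4 - 34*k^3 + 92*k^2 + 408*k + 288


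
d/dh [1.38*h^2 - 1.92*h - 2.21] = 2.76*h - 1.92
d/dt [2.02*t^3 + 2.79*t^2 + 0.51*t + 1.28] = 6.06*t^2 + 5.58*t + 0.51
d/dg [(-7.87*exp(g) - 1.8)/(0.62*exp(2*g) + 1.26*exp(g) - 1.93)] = (4.8794*exp(2*g) + 2.232*exp(g) + 17.4571)*exp(g)/(0.3844*exp(4*g) + 1.5624*exp(3*g) - 0.8056*exp(2*g) - 4.8636*exp(g) + 3.7249)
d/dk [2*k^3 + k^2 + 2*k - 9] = 6*k^2 + 2*k + 2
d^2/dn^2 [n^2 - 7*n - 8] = 2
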